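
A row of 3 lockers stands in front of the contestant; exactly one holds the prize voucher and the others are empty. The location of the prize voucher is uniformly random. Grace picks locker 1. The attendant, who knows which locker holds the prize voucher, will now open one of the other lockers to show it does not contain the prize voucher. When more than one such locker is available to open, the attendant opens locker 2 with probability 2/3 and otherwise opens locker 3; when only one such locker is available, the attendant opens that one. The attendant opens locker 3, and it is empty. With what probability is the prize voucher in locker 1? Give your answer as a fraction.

1/4

Consider each possible location of the prize voucher in turn.
If it is in locker 1 (prior 1/3): locker 2 is available but not opened, probability 1/3; weight (1/3)·(1/3) = 1/9.
If it is in locker 2 (prior 1/3): only locker 3 is available, probability 1; weight (1/3)·1 = 1/3.
If it is in locker 3 (prior 1/3): the attendant opened locker 3, so this case is ruled out; weight (1/3)·0 = 0.
The weights sum to 4/9.
So P(the prize voucher in locker 1 | the attendant opened locker 3) = (1/9) / (4/9) = 1/4.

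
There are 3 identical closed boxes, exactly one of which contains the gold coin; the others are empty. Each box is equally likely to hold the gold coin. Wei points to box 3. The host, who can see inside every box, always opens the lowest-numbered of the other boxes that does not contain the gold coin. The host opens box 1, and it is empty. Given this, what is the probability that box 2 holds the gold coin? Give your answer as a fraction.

Condition on the true location of the gold coin.
If it is in box 1 (prior 1/3): the host opened box 1, so this case is ruled out; weight (1/3)·0 = 0.
If it is in either of boxes 2 and 3 (prior 1/3 each): box 1 is the lowest-numbered option available, probability 1; weight (1/3)·1 = 1/3 each.
The weights sum to 2/3.
So P(the gold coin in box 2 | the host opened box 1) = (1/3) / (2/3) = 1/2.

1/2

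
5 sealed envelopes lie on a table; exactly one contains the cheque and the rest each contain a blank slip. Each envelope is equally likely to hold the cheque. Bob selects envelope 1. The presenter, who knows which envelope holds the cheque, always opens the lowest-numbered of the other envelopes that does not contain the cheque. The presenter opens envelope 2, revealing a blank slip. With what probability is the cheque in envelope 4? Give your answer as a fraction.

1/4

Condition on the true location of the cheque.
If it is in any of envelopes 1, 3, 4, and 5 (prior 1/5 each): envelope 2 is the lowest-numbered option available, probability 1; weight (1/5)·1 = 1/5 each.
If it is in envelope 2 (prior 1/5): the presenter opened envelope 2, so this case is ruled out; weight (1/5)·0 = 0.
The weights sum to 4/5.
So P(the cheque in envelope 4 | the presenter opened envelope 2) = (1/5) / (4/5) = 1/4.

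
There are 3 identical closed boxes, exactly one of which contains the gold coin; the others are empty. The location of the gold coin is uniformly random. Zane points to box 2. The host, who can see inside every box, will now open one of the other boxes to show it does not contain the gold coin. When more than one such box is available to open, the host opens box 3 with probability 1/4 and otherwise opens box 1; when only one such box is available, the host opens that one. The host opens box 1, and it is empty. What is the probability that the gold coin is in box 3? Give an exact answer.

Condition on the true location of the gold coin.
If it is in box 1 (prior 1/3): the host opened box 1, so this case is ruled out; weight (1/3)·0 = 0.
If it is in box 2 (prior 1/3): box 3 is available but not opened, probability 3/4; weight (1/3)·(3/4) = 1/4.
If it is in box 3 (prior 1/3): only box 1 is available, probability 1; weight (1/3)·1 = 1/3.
The weights sum to 7/12.
So P(the gold coin in box 3 | the host opened box 1) = (1/3) / (7/12) = 4/7.

4/7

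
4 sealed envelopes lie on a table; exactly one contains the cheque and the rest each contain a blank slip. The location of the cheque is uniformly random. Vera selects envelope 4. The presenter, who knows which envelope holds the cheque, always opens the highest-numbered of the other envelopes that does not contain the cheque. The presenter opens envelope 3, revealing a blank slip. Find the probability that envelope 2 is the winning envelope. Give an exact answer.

Apply Bayes' rule, conditioning on where the cheque actually is.
If it is in any of envelopes 1, 2, and 4 (prior 1/4 each): envelope 3 is the highest-numbered option available, probability 1; weight (1/4)·1 = 1/4 each.
If it is in envelope 3 (prior 1/4): the presenter opened envelope 3, so this case is ruled out; weight (1/4)·0 = 0.
The weights sum to 3/4.
So P(the cheque in envelope 2 | the presenter opened envelope 3) = (1/4) / (3/4) = 1/3.

1/3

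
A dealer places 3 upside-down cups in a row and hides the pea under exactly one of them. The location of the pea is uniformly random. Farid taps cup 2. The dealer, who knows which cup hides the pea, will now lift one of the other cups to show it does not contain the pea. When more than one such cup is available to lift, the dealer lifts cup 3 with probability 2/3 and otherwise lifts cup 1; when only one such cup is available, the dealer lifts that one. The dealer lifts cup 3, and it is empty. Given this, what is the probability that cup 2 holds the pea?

Condition on the true location of the pea.
If it is under cup 1 (prior 1/3): only cup 3 is available, probability 1; weight (1/3)·1 = 1/3.
If it is under cup 2 (prior 1/3): cup 3 is available, opened with probability 2/3; weight (1/3)·(2/3) = 2/9.
If it is under cup 3 (prior 1/3): the dealer opened cup 3, so this case is ruled out; weight (1/3)·0 = 0.
The weights sum to 5/9.
So P(the pea under cup 2 | the dealer opened cup 3) = (2/9) / (5/9) = 2/5.

2/5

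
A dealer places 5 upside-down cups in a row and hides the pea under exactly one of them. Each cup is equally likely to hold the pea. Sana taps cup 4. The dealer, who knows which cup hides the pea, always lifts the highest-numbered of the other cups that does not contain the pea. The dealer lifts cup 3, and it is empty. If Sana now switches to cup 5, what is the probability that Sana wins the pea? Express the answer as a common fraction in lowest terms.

Consider each possible location of the pea in turn.
If it is under any of cups 1, 2, and 4 (prior 1/5 each): the dealer would have opened cup 5 instead, probability 0; weight (1/5)·0 = 0 each.
If it is under cup 3 (prior 1/5): the dealer opened cup 3, so this case is ruled out; weight (1/5)·0 = 0.
If it is under cup 5 (prior 1/5): cup 3 is the highest-numbered option available, probability 1; weight (1/5)·1 = 1/5.
The weights sum to 1/5.
So P(the pea under cup 5 | the dealer opened cup 3) = (1/5) / (1/5) = 1.

1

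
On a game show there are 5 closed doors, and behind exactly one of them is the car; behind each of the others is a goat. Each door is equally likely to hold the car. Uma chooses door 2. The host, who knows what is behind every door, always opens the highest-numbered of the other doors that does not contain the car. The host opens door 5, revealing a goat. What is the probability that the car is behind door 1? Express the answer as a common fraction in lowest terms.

Condition on the true location of the car.
If it is behind any of doors 1, 2, 3, and 4 (prior 1/5 each): door 5 is the highest-numbered option available, probability 1; weight (1/5)·1 = 1/5 each.
If it is behind door 5 (prior 1/5): the host opened door 5, so this case is ruled out; weight (1/5)·0 = 0.
The weights sum to 4/5.
So P(the car behind door 1 | the host opened door 5) = (1/5) / (4/5) = 1/4.

1/4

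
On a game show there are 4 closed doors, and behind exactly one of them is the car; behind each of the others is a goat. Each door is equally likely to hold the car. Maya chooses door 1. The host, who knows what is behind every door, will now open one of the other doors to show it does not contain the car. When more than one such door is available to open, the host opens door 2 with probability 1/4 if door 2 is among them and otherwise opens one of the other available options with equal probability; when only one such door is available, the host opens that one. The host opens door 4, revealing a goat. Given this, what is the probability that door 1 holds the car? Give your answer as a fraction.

3/13

Apply Bayes' rule, conditioning on where the car actually is.
If it is behind door 1 (prior 1/4): door 2 is available but not opened; door 4 gets probability (1 − 1/4)/2 = 3/8; weight (1/4)·(3/8) = 3/32.
If it is behind door 2 (prior 1/4): door 2 holds the prize so is unavailable; the host chooses uniformly among the 2 others, probability 1/2; weight (1/4)·(1/2) = 1/8.
If it is behind door 3 (prior 1/4): door 2 is available but not opened, probability 3/4; weight (1/4)·(3/4) = 3/16.
If it is behind door 4 (prior 1/4): the host opened door 4, so this case is ruled out; weight (1/4)·0 = 0.
The weights sum to 13/32.
So P(the car behind door 1 | the host opened door 4) = (3/32) / (13/32) = 3/13.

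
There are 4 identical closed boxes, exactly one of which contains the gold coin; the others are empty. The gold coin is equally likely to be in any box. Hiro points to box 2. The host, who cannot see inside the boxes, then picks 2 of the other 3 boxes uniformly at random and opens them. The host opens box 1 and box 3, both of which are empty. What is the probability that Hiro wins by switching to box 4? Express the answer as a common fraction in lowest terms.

1/2

Because the host chose which boxes to open without knowing where the gold coin is, the choice is independent of the prize location. Learning that none of the 2 opened boxes holds the gold coin simply rules out those 2 locations and leaves the remaining 2 boxes still equally likely by symmetry.
So P(the gold coin in box 4) = 1/2.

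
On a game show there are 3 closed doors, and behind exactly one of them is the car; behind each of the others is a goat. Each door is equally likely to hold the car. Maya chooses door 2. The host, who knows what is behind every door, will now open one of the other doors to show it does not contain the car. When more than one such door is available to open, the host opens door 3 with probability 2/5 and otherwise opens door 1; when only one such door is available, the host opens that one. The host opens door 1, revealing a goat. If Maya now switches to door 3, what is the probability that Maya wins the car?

Condition on the true location of the car.
If it is behind door 1 (prior 1/3): the host opened door 1, so this case is ruled out; weight (1/3)·0 = 0.
If it is behind door 2 (prior 1/3): door 3 is available but not opened, probability 3/5; weight (1/3)·(3/5) = 1/5.
If it is behind door 3 (prior 1/3): only door 1 is available, probability 1; weight (1/3)·1 = 1/3.
The weights sum to 8/15.
So P(the car behind door 3 | the host opened door 1) = (1/3) / (8/15) = 5/8.

5/8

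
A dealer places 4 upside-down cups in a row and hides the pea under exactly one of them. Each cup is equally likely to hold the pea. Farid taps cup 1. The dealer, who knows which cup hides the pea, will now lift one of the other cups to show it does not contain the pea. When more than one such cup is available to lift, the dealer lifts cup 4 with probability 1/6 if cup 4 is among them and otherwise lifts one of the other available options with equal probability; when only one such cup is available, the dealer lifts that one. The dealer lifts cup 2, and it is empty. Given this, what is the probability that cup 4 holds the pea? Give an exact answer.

2/7

Condition on the true location of the pea.
If it is under cup 1 (prior 1/4): cup 4 is available but not opened; cup 2 gets probability (1 − 1/6)/2 = 5/12; weight (1/4)·(5/12) = 5/48.
If it is under cup 2 (prior 1/4): the dealer opened cup 2, so this case is ruled out; weight (1/4)·0 = 0.
If it is under cup 3 (prior 1/4): cup 4 is available but not opened, probability 5/6; weight (1/4)·(5/6) = 5/24.
If it is under cup 4 (prior 1/4): cup 4 holds the prize so is unavailable; the dealer chooses uniformly among the 2 others, probability 1/2; weight (1/4)·(1/2) = 1/8.
The weights sum to 7/16.
So P(the pea under cup 4 | the dealer opened cup 2) = (1/8) / (7/16) = 2/7.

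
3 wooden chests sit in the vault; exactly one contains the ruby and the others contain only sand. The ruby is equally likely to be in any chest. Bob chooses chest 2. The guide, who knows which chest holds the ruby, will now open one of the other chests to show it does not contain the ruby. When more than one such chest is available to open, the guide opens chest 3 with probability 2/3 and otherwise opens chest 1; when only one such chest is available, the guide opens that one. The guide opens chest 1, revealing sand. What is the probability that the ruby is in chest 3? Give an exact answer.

3/4

Consider each possible location of the ruby in turn.
If it is in chest 1 (prior 1/3): the guide opened chest 1, so this case is ruled out; weight (1/3)·0 = 0.
If it is in chest 2 (prior 1/3): chest 3 is available but not opened, probability 1/3; weight (1/3)·(1/3) = 1/9.
If it is in chest 3 (prior 1/3): only chest 1 is available, probability 1; weight (1/3)·1 = 1/3.
The weights sum to 4/9.
So P(the ruby in chest 3 | the guide opened chest 1) = (1/3) / (4/9) = 3/4.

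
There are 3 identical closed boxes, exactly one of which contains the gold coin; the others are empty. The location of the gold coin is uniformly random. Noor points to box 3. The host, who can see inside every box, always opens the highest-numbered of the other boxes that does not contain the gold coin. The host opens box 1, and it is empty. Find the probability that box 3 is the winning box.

Apply Bayes' rule, conditioning on where the gold coin actually is.
If it is in box 1 (prior 1/3): the host opened box 1, so this case is ruled out; weight (1/3)·0 = 0.
If it is in box 2 (prior 1/3): box 1 is the highest-numbered option available, probability 1; weight (1/3)·1 = 1/3.
If it is in box 3 (prior 1/3): the host would have opened box 2 instead, probability 0; weight (1/3)·0 = 0.
The weights sum to 1/3.
So P(the gold coin in box 3 | the host opened box 1) = 0 / (1/3) = 0.

0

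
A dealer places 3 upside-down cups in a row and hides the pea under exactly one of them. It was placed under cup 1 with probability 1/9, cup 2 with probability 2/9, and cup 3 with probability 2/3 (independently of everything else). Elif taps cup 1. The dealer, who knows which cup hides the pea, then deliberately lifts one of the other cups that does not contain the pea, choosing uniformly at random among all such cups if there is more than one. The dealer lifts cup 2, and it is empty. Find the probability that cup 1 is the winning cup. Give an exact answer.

Condition on the true location of the pea.
If it is under cup 1 (prior 1/9): the dealer has 2 equally likely choices, so probability 1/2; weight (1/9)·(1/2) = 1/18.
If it is under cup 2 (prior 2/9): the dealer opened cup 2, so this case is ruled out; weight (2/9)·0 = 0.
If it is under cup 3 (prior 2/3): the dealer has no choice, probability 1; weight (2/3)·1 = 2/3.
The weights sum to 13/18.
So P(the pea under cup 1 | the dealer opened cup 2) = (1/18) / (13/18) = 1/13.

1/13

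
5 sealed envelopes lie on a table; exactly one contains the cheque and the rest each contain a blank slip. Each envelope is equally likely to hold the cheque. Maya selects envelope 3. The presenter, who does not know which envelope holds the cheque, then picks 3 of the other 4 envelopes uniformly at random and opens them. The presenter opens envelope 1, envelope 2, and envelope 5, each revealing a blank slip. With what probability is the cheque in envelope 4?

1/2

Condition on the true location of the cheque.
If it is in any of envelopes 1, 2, and 5 (prior 1/5 each): that envelope was opened and seen not to hold the prize — ruled out; weight (1/5)·0 = 0 each.
If it is in either of envelopes 3 and 4 (prior 1/5 each): the presenter picks exactly this set with probability 1/4 regardless, and none is the prize; weight (1/5)·(1/4) = 1/20 each.
The weights sum to 1/10.
So P(the cheque in envelope 4 | the presenter opened envelope 1, envelope 2, and envelope 5) = (1/20) / (1/10) = 1/2.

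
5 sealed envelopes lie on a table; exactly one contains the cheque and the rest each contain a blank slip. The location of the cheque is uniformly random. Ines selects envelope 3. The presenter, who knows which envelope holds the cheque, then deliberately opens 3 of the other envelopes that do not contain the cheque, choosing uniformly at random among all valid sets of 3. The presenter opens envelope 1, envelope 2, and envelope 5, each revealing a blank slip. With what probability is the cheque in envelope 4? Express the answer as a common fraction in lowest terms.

4/5

Apply Bayes' rule, conditioning on where the cheque actually is.
If it is in any of envelopes 1, 2, and 5 (prior 1/5 each): that envelope was opened and seen not to hold the prize — ruled out; weight (1/5)·0 = 0 each.
If it is in envelope 3 (prior 1/5): the presenter has 4 equally likely choices, so probability 1/4; weight (1/5)·(1/4) = 1/20.
If it is in envelope 4 (prior 1/5): the presenter has no choice, probability 1; weight (1/5)·1 = 1/5.
The weights sum to 1/4.
So P(the cheque in envelope 4 | the presenter opened envelope 1, envelope 2, and envelope 5) = (1/5) / (1/4) = 4/5.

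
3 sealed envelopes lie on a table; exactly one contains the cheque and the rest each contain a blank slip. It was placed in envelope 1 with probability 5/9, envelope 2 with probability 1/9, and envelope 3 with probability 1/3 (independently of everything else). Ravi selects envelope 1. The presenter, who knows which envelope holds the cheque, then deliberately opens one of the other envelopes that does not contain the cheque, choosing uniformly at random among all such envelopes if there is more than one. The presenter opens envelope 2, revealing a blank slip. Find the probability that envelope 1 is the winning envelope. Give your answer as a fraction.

Condition on the true location of the cheque.
If it is in envelope 1 (prior 5/9): the presenter has 2 equally likely choices, so probability 1/2; weight (5/9)·(1/2) = 5/18.
If it is in envelope 2 (prior 1/9): the presenter opened envelope 2, so this case is ruled out; weight (1/9)·0 = 0.
If it is in envelope 3 (prior 1/3): the presenter has no choice, probability 1; weight (1/3)·1 = 1/3.
The weights sum to 11/18.
So P(the cheque in envelope 1 | the presenter opened envelope 2) = (5/18) / (11/18) = 5/11.

5/11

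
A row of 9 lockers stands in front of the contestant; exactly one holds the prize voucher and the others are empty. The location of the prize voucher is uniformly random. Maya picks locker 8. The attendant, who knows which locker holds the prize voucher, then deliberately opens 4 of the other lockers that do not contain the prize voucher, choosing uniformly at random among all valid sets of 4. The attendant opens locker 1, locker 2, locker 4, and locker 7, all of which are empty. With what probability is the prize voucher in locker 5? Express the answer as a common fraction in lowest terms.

2/9

Consider each possible location of the prize voucher in turn.
If it is in any of lockers 1, 2, 4, and 7 (prior 1/9 each): that locker was opened and seen not to hold the prize — ruled out; weight (1/9)·0 = 0 each.
If it is in any of lockers 3, 5, 6, and 9 (prior 1/9 each): the attendant has 35 equally likely choices, so probability 1/35; weight (1/9)·(1/35) = 1/315 each.
If it is in locker 8 (prior 1/9): the attendant has 70 equally likely choices, so probability 1/70; weight (1/9)·(1/70) = 1/630.
The weights sum to 1/70.
So P(the prize voucher in locker 5 | the attendant opened locker 1, locker 2, locker 4, and locker 7) = (1/315) / (1/70) = 2/9.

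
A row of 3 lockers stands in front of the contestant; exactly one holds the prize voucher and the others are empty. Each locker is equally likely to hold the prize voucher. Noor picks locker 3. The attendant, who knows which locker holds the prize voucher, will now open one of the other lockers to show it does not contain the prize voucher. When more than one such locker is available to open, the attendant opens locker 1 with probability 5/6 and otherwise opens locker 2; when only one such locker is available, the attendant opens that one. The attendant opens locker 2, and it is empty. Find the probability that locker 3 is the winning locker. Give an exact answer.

1/7

Consider each possible location of the prize voucher in turn.
If it is in locker 1 (prior 1/3): only locker 2 is available, probability 1; weight (1/3)·1 = 1/3.
If it is in locker 2 (prior 1/3): the attendant opened locker 2, so this case is ruled out; weight (1/3)·0 = 0.
If it is in locker 3 (prior 1/3): locker 1 is available but not opened, probability 1/6; weight (1/3)·(1/6) = 1/18.
The weights sum to 7/18.
So P(the prize voucher in locker 3 | the attendant opened locker 2) = (1/18) / (7/18) = 1/7.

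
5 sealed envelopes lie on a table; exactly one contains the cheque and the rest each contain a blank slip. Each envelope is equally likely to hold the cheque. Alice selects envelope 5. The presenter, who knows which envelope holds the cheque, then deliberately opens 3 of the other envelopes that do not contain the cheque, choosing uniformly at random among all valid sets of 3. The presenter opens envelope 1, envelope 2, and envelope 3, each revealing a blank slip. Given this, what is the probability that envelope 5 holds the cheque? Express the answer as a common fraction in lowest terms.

1/5

Condition on the true location of the cheque.
If it is in any of envelopes 1, 2, and 3 (prior 1/5 each): that envelope was opened and seen not to hold the prize — ruled out; weight (1/5)·0 = 0 each.
If it is in envelope 4 (prior 1/5): the presenter has no choice, probability 1; weight (1/5)·1 = 1/5.
If it is in envelope 5 (prior 1/5): the presenter has 4 equally likely choices, so probability 1/4; weight (1/5)·(1/4) = 1/20.
The weights sum to 1/4.
So P(the cheque in envelope 5 | the presenter opened envelope 1, envelope 2, and envelope 3) = (1/20) / (1/4) = 1/5.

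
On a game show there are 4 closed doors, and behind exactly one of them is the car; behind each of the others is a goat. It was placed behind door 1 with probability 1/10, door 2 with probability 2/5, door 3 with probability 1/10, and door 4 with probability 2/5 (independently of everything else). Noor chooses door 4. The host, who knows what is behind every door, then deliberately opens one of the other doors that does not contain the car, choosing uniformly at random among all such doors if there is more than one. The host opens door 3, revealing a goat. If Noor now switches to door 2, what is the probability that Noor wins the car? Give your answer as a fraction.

Apply Bayes' rule, conditioning on where the car actually is.
If it is behind door 1 (prior 1/10): the host has 2 equally likely choices, so probability 1/2; weight (1/10)·(1/2) = 1/20.
If it is behind door 2 (prior 2/5): the host has 2 equally likely choices, so probability 1/2; weight (2/5)·(1/2) = 1/5.
If it is behind door 3 (prior 1/10): the host opened door 3, so this case is ruled out; weight (1/10)·0 = 0.
If it is behind door 4 (prior 2/5): the host has 3 equally likely choices, so probability 1/3; weight (2/5)·(1/3) = 2/15.
The weights sum to 23/60.
So P(the car behind door 2 | the host opened door 3) = (1/5) / (23/60) = 12/23.

12/23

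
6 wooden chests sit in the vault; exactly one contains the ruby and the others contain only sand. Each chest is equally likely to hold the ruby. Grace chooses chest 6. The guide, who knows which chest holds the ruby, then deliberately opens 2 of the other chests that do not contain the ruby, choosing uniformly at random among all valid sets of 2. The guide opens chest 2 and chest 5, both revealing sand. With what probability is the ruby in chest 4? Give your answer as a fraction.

Apply Bayes' rule, conditioning on where the ruby actually is.
If it is in any of chests 1, 3, and 4 (prior 1/6 each): the guide has 6 equally likely choices, so probability 1/6; weight (1/6)·(1/6) = 1/36 each.
If it is in either of chests 2 and 5 (prior 1/6 each): that chest was opened and seen not to hold the prize — ruled out; weight (1/6)·0 = 0 each.
If it is in chest 6 (prior 1/6): the guide has 10 equally likely choices, so probability 1/10; weight (1/6)·(1/10) = 1/60.
The weights sum to 1/10.
So P(the ruby in chest 4 | the guide opened chest 2 and chest 5) = (1/36) / (1/10) = 5/18.

5/18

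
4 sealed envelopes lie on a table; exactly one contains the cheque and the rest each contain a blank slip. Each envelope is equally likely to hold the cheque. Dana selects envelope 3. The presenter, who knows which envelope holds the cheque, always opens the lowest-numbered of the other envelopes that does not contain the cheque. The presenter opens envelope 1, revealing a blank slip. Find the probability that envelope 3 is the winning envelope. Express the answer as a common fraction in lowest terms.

1/3

Condition on the true location of the cheque.
If it is in envelope 1 (prior 1/4): the presenter opened envelope 1, so this case is ruled out; weight (1/4)·0 = 0.
If it is in any of envelopes 2, 3, and 4 (prior 1/4 each): envelope 1 is the lowest-numbered option available, probability 1; weight (1/4)·1 = 1/4 each.
The weights sum to 3/4.
So P(the cheque in envelope 3 | the presenter opened envelope 1) = (1/4) / (3/4) = 1/3.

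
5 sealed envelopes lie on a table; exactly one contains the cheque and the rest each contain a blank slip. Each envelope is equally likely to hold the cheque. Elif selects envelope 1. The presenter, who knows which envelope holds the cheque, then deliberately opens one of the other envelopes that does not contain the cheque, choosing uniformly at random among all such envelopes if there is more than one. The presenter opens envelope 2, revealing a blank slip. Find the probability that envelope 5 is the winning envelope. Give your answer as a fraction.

4/15

Apply Bayes' rule, conditioning on where the cheque actually is.
If it is in envelope 1 (prior 1/5): the presenter has 4 equally likely choices, so probability 1/4; weight (1/5)·(1/4) = 1/20.
If it is in envelope 2 (prior 1/5): the presenter opened envelope 2, so this case is ruled out; weight (1/5)·0 = 0.
If it is in any of envelopes 3, 4, and 5 (prior 1/5 each): the presenter has 3 equally likely choices, so probability 1/3; weight (1/5)·(1/3) = 1/15 each.
The weights sum to 1/4.
So P(the cheque in envelope 5 | the presenter opened envelope 2) = (1/15) / (1/4) = 4/15.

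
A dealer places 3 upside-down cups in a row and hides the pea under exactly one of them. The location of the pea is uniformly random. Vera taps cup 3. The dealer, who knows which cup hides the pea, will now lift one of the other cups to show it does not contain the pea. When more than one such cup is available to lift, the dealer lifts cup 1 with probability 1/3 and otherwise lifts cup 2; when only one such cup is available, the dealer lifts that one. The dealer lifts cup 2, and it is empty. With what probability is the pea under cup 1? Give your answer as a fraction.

Consider each possible location of the pea in turn.
If it is under cup 1 (prior 1/3): only cup 2 is available, probability 1; weight (1/3)·1 = 1/3.
If it is under cup 2 (prior 1/3): the dealer opened cup 2, so this case is ruled out; weight (1/3)·0 = 0.
If it is under cup 3 (prior 1/3): cup 1 is available but not opened, probability 2/3; weight (1/3)·(2/3) = 2/9.
The weights sum to 5/9.
So P(the pea under cup 1 | the dealer opened cup 2) = (1/3) / (5/9) = 3/5.

3/5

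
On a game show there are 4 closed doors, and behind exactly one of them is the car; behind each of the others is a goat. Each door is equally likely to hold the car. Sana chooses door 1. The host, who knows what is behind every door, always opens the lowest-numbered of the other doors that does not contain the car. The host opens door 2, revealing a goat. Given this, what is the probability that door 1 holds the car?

1/3

Apply Bayes' rule, conditioning on where the car actually is.
If it is behind any of doors 1, 3, and 4 (prior 1/4 each): door 2 is the lowest-numbered option available, probability 1; weight (1/4)·1 = 1/4 each.
If it is behind door 2 (prior 1/4): the host opened door 2, so this case is ruled out; weight (1/4)·0 = 0.
The weights sum to 3/4.
So P(the car behind door 1 | the host opened door 2) = (1/4) / (3/4) = 1/3.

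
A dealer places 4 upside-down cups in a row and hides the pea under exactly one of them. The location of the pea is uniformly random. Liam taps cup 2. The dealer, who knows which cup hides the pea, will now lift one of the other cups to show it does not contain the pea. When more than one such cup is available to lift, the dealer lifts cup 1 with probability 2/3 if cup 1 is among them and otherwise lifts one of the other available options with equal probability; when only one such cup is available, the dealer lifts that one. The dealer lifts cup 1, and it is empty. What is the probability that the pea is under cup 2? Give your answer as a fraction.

1/3

Consider each possible location of the pea in turn.
If it is under cup 1 (prior 1/4): the dealer opened cup 1, so this case is ruled out; weight (1/4)·0 = 0.
If it is under any of cups 2, 3, and 4 (prior 1/4 each): cup 1 is available, opened with probability 2/3; weight (1/4)·(2/3) = 1/6 each.
The weights sum to 1/2.
So P(the pea under cup 2 | the dealer opened cup 1) = (1/6) / (1/2) = 1/3.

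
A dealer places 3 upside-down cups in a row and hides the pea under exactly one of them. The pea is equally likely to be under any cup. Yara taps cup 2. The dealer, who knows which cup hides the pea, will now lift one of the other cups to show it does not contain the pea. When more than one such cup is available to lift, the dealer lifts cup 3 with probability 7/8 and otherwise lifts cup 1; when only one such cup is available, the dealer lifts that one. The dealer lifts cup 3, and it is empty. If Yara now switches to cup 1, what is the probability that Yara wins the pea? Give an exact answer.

8/15

Consider each possible location of the pea in turn.
If it is under cup 1 (prior 1/3): only cup 3 is available, probability 1; weight (1/3)·1 = 1/3.
If it is under cup 2 (prior 1/3): cup 3 is available, opened with probability 7/8; weight (1/3)·(7/8) = 7/24.
If it is under cup 3 (prior 1/3): the dealer opened cup 3, so this case is ruled out; weight (1/3)·0 = 0.
The weights sum to 5/8.
So P(the pea under cup 1 | the dealer opened cup 3) = (1/3) / (5/8) = 8/15.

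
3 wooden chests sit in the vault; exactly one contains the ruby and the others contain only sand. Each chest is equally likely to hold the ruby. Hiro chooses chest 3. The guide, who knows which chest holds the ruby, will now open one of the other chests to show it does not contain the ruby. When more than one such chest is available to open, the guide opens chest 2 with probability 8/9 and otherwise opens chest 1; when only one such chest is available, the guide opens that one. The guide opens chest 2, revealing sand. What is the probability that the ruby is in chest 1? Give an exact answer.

9/17

Consider each possible location of the ruby in turn.
If it is in chest 1 (prior 1/3): only chest 2 is available, probability 1; weight (1/3)·1 = 1/3.
If it is in chest 2 (prior 1/3): the guide opened chest 2, so this case is ruled out; weight (1/3)·0 = 0.
If it is in chest 3 (prior 1/3): chest 2 is available, opened with probability 8/9; weight (1/3)·(8/9) = 8/27.
The weights sum to 17/27.
So P(the ruby in chest 1 | the guide opened chest 2) = (1/3) / (17/27) = 9/17.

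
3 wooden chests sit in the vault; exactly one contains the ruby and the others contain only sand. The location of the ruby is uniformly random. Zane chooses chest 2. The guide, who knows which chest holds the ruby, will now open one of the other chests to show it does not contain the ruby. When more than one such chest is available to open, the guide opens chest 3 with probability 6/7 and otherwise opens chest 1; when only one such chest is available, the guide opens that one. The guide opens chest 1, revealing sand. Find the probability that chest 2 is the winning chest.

1/8

Consider each possible location of the ruby in turn.
If it is in chest 1 (prior 1/3): the guide opened chest 1, so this case is ruled out; weight (1/3)·0 = 0.
If it is in chest 2 (prior 1/3): chest 3 is available but not opened, probability 1/7; weight (1/3)·(1/7) = 1/21.
If it is in chest 3 (prior 1/3): only chest 1 is available, probability 1; weight (1/3)·1 = 1/3.
The weights sum to 8/21.
So P(the ruby in chest 2 | the guide opened chest 1) = (1/21) / (8/21) = 1/8.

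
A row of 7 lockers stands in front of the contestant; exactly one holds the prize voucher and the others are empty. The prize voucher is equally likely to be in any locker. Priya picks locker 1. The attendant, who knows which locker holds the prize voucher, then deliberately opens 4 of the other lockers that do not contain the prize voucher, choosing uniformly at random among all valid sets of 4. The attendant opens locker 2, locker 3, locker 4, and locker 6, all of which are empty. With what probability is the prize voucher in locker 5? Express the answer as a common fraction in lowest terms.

Apply Bayes' rule, conditioning on where the prize voucher actually is.
If it is in locker 1 (prior 1/7): the attendant has 15 equally likely choices, so probability 1/15; weight (1/7)·(1/15) = 1/105.
If it is in any of lockers 2, 3, 4, and 6 (prior 1/7 each): that locker was opened and seen not to hold the prize — ruled out; weight (1/7)·0 = 0 each.
If it is in either of lockers 5 and 7 (prior 1/7 each): the attendant has 5 equally likely choices, so probability 1/5; weight (1/7)·(1/5) = 1/35 each.
The weights sum to 1/15.
So P(the prize voucher in locker 5 | the attendant opened locker 2, locker 3, locker 4, and locker 6) = (1/35) / (1/15) = 3/7.

3/7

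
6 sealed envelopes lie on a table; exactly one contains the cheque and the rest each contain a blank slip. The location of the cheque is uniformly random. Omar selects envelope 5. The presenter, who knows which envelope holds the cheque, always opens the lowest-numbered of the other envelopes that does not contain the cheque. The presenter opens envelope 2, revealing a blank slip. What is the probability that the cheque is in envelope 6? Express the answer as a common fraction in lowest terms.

0

Apply Bayes' rule, conditioning on where the cheque actually is.
If it is in envelope 1 (prior 1/6): envelope 2 is the lowest-numbered option available, probability 1; weight (1/6)·1 = 1/6.
If it is in envelope 2 (prior 1/6): the presenter opened envelope 2, so this case is ruled out; weight (1/6)·0 = 0.
If it is in any of envelopes 3, 4, 5, and 6 (prior 1/6 each): the presenter would have opened envelope 1 instead, probability 0; weight (1/6)·0 = 0 each.
The weights sum to 1/6.
So P(the cheque in envelope 6 | the presenter opened envelope 2) = 0 / (1/6) = 0.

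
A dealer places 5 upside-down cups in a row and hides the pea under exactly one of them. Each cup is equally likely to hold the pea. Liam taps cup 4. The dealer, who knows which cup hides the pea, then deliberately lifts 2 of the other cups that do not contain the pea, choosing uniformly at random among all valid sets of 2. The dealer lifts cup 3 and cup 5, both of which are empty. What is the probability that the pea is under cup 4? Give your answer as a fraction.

Condition on the true location of the pea.
If it is under either of cups 1 and 2 (prior 1/5 each): the dealer has 3 equally likely choices, so probability 1/3; weight (1/5)·(1/3) = 1/15 each.
If it is under either of cups 3 and 5 (prior 1/5 each): that cup was opened and seen not to hold the prize — ruled out; weight (1/5)·0 = 0 each.
If it is under cup 4 (prior 1/5): the dealer has 6 equally likely choices, so probability 1/6; weight (1/5)·(1/6) = 1/30.
The weights sum to 1/6.
So P(the pea under cup 4 | the dealer opened cup 3 and cup 5) = (1/30) / (1/6) = 1/5.

1/5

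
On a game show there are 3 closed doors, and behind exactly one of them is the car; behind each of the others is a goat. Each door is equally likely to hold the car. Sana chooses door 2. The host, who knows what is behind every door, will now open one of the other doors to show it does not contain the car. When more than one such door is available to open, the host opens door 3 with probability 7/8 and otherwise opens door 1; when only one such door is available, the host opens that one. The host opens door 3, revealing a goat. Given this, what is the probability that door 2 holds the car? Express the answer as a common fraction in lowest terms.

Apply Bayes' rule, conditioning on where the car actually is.
If it is behind door 1 (prior 1/3): only door 3 is available, probability 1; weight (1/3)·1 = 1/3.
If it is behind door 2 (prior 1/3): door 3 is available, opened with probability 7/8; weight (1/3)·(7/8) = 7/24.
If it is behind door 3 (prior 1/3): the host opened door 3, so this case is ruled out; weight (1/3)·0 = 0.
The weights sum to 5/8.
So P(the car behind door 2 | the host opened door 3) = (7/24) / (5/8) = 7/15.

7/15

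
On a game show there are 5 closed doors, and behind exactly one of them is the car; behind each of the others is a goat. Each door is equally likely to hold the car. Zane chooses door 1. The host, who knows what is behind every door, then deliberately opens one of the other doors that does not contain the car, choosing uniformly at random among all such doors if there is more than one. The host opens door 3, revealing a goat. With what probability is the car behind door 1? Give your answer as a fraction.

1/5

Apply Bayes' rule, conditioning on where the car actually is.
If it is behind door 1 (prior 1/5): the host has 4 equally likely choices, so probability 1/4; weight (1/5)·(1/4) = 1/20.
If it is behind any of doors 2, 4, and 5 (prior 1/5 each): the host has 3 equally likely choices, so probability 1/3; weight (1/5)·(1/3) = 1/15 each.
If it is behind door 3 (prior 1/5): the host opened door 3, so this case is ruled out; weight (1/5)·0 = 0.
The weights sum to 1/4.
So P(the car behind door 1 | the host opened door 3) = (1/20) / (1/4) = 1/5.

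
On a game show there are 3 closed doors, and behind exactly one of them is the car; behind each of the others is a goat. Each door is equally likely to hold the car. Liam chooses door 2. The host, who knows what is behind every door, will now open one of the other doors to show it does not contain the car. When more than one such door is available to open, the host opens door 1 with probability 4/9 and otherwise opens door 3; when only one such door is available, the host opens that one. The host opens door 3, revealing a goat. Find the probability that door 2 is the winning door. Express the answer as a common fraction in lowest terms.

Apply Bayes' rule, conditioning on where the car actually is.
If it is behind door 1 (prior 1/3): only door 3 is available, probability 1; weight (1/3)·1 = 1/3.
If it is behind door 2 (prior 1/3): door 1 is available but not opened, probability 5/9; weight (1/3)·(5/9) = 5/27.
If it is behind door 3 (prior 1/3): the host opened door 3, so this case is ruled out; weight (1/3)·0 = 0.
The weights sum to 14/27.
So P(the car behind door 2 | the host opened door 3) = (5/27) / (14/27) = 5/14.

5/14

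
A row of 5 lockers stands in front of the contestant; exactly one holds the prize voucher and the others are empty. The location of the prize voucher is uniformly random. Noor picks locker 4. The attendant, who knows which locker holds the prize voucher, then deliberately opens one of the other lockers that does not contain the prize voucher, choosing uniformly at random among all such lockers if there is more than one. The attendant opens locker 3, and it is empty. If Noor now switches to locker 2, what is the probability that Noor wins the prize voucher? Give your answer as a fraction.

4/15

Apply Bayes' rule, conditioning on where the prize voucher actually is.
If it is in any of lockers 1, 2, and 5 (prior 1/5 each): the attendant has 3 equally likely choices, so probability 1/3; weight (1/5)·(1/3) = 1/15 each.
If it is in locker 3 (prior 1/5): the attendant opened locker 3, so this case is ruled out; weight (1/5)·0 = 0.
If it is in locker 4 (prior 1/5): the attendant has 4 equally likely choices, so probability 1/4; weight (1/5)·(1/4) = 1/20.
The weights sum to 1/4.
So P(the prize voucher in locker 2 | the attendant opened locker 3) = (1/15) / (1/4) = 4/15.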